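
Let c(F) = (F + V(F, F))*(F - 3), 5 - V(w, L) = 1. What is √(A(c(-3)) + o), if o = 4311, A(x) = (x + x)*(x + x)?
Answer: 9*√55 ≈ 66.746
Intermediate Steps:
V(w, L) = 4 (V(w, L) = 5 - 1*1 = 5 - 1 = 4)
c(F) = (-3 + F)*(4 + F) (c(F) = (F + 4)*(F - 3) = (4 + F)*(-3 + F) = (-3 + F)*(4 + F))
A(x) = 4*x² (A(x) = (2*x)*(2*x) = 4*x²)
√(A(c(-3)) + o) = √(4*(-12 - 3 + (-3)²)² + 4311) = √(4*(-12 - 3 + 9)² + 4311) = √(4*(-6)² + 4311) = √(4*36 + 4311) = √(144 + 4311) = √4455 = 9*√55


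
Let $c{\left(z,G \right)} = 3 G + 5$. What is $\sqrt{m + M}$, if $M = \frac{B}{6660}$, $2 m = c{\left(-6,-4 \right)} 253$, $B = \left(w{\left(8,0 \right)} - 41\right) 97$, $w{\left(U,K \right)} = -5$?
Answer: $\frac{i \sqrt{272962505}}{555} \approx 29.769 i$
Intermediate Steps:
$c{\left(z,G \right)} = 5 + 3 G$
$B = -4462$ ($B = \left(-5 - 41\right) 97 = \left(-46\right) 97 = -4462$)
$m = - \frac{1771}{2}$ ($m = \frac{\left(5 + 3 \left(-4\right)\right) 253}{2} = \frac{\left(5 - 12\right) 253}{2} = \frac{\left(-7\right) 253}{2} = \frac{1}{2} \left(-1771\right) = - \frac{1771}{2} \approx -885.5$)
$M = - \frac{2231}{3330}$ ($M = - \frac{4462}{6660} = \left(-4462\right) \frac{1}{6660} = - \frac{2231}{3330} \approx -0.66997$)
$\sqrt{m + M} = \sqrt{- \frac{1771}{2} - \frac{2231}{3330}} = \sqrt{- \frac{1475473}{1665}} = \frac{i \sqrt{272962505}}{555}$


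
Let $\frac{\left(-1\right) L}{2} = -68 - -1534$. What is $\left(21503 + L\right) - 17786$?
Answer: $785$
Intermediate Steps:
$L = -2932$ ($L = - 2 \left(-68 - -1534\right) = - 2 \left(-68 + 1534\right) = \left(-2\right) 1466 = -2932$)
$\left(21503 + L\right) - 17786 = \left(21503 - 2932\right) - 17786 = 18571 - 17786 = 785$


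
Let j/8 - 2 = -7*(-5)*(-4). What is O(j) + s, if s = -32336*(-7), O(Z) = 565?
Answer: 226917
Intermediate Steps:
j = -1104 (j = 16 + 8*(-7*(-5)*(-4)) = 16 + 8*(35*(-4)) = 16 + 8*(-140) = 16 - 1120 = -1104)
s = 226352
O(j) + s = 565 + 226352 = 226917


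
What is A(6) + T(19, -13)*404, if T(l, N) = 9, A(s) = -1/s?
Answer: 21815/6 ≈ 3635.8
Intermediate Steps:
A(6) + T(19, -13)*404 = -1/6 + 9*404 = -1*⅙ + 3636 = -⅙ + 3636 = 21815/6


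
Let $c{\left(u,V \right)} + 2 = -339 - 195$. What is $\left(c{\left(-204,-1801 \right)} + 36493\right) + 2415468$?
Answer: $2451425$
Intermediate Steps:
$c{\left(u,V \right)} = -536$ ($c{\left(u,V \right)} = -2 - 534 = -536$)
$\left(c{\left(-204,-1801 \right)} + 36493\right) + 2415468 = \left(-536 + 36493\right) + 2415468 = 35957 + 2415468 = 2451425$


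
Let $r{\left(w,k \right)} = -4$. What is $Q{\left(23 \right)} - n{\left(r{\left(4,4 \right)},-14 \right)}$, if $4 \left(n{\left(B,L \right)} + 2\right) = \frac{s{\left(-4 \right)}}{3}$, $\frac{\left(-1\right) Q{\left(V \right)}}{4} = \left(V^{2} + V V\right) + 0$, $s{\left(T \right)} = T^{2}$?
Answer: $- \frac{12694}{3} \approx -4231.3$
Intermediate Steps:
$Q{\left(V \right)} = - 8 V^{2}$ ($Q{\left(V \right)} = - 4 \left(\left(V^{2} + V V\right) + 0\right) = - 4 \left(\left(V^{2} + V^{2}\right) + 0\right) = - 4 \left(2 V^{2} + 0\right) = - 4 \cdot 2 V^{2} = - 8 V^{2}$)
$n{\left(B,L \right)} = - \frac{2}{3}$ ($n{\left(B,L \right)} = -2 + \frac{\left(-4\right)^{2} \cdot \frac{1}{3}}{4} = -2 + \frac{16 \cdot \frac{1}{3}}{4} = -2 + \frac{1}{4} \cdot \frac{16}{3} = -2 + \frac{4}{3} = - \frac{2}{3}$)
$Q{\left(23 \right)} - n{\left(r{\left(4,4 \right)},-14 \right)} = - 8 \cdot 23^{2} - - \frac{2}{3} = \left(-8\right) 529 + \frac{2}{3} = -4232 + \frac{2}{3} = - \frac{12694}{3}$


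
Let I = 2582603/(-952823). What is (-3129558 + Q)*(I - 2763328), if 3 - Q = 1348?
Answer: 8243558197569074941/952823 ≈ 8.6517e+12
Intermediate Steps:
Q = -1345 (Q = 3 - 1*1348 = 3 - 1348 = -1345)
I = -2582603/952823 (I = 2582603*(-1/952823) = -2582603/952823 ≈ -2.7105)
(-3129558 + Q)*(I - 2763328) = (-3129558 - 1345)*(-2582603/952823 - 2763328) = -3130903*(-2632965057547/952823) = 8243558197569074941/952823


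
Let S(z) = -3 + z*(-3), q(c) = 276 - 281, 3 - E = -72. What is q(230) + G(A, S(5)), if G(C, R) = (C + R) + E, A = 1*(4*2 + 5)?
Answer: 65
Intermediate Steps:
E = 75 (E = 3 - 1*(-72) = 3 + 72 = 75)
q(c) = -5
A = 13 (A = 1*(8 + 5) = 1*13 = 13)
S(z) = -3 - 3*z
G(C, R) = 75 + C + R (G(C, R) = (C + R) + 75 = 75 + C + R)
q(230) + G(A, S(5)) = -5 + (75 + 13 + (-3 - 3*5)) = -5 + (75 + 13 + (-3 - 15)) = -5 + (75 + 13 - 18) = -5 + 70 = 65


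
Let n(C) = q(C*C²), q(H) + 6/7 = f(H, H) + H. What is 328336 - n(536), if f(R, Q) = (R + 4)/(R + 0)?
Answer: -41409482592241031/269483648 ≈ -1.5366e+8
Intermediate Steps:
f(R, Q) = (4 + R)/R
q(H) = -6/7 + H + (4 + H)/H (q(H) = -6/7 + ((4 + H)/H + H) = -6/7 + (H + (4 + H)/H) = -6/7 + H + (4 + H)/H)
n(C) = ⅐ + C³ + 4/C³ (n(C) = ⅐ + C*C² + 4/((C*C²)) = ⅐ + C³ + 4/(C³) = ⅐ + C³ + 4/C³)
328336 - n(536) = 328336 - (⅐ + 536³ + 4/536³) = 328336 - (⅐ + 153990656 + 4*(1/153990656)) = 328336 - (⅐ + 153990656 + 1/38497664) = 328336 - 1*41497963775290759/269483648 = 328336 - 41497963775290759/269483648 = -41409482592241031/269483648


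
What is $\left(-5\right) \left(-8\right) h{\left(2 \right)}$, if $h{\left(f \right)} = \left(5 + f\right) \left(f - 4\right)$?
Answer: $-560$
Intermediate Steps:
$h{\left(f \right)} = \left(-4 + f\right) \left(5 + f\right)$ ($h{\left(f \right)} = \left(5 + f\right) \left(-4 + f\right) = \left(-4 + f\right) \left(5 + f\right)$)
$\left(-5\right) \left(-8\right) h{\left(2 \right)} = \left(-5\right) \left(-8\right) \left(-20 + 2 + 2^{2}\right) = 40 \left(-20 + 2 + 4\right) = 40 \left(-14\right) = -560$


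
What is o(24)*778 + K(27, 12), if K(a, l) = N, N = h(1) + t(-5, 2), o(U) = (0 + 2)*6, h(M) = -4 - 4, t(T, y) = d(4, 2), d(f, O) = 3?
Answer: 9331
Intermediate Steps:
t(T, y) = 3
h(M) = -8
o(U) = 12 (o(U) = 2*6 = 12)
N = -5 (N = -8 + 3 = -5)
K(a, l) = -5
o(24)*778 + K(27, 12) = 12*778 - 5 = 9336 - 5 = 9331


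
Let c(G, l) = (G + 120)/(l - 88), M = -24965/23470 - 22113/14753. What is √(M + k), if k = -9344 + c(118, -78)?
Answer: I*√308831487059030362104830/5747798306 ≈ 96.685*I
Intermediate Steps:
M = -177460151/69250582 (M = -24965*1/23470 - 22113*1/14753 = -4993/4694 - 22113/14753 = -177460151/69250582 ≈ -2.5626)
c(G, l) = (120 + G)/(-88 + l)
k = -775671/83 (k = -9344 + (120 + 118)/(-88 - 78) = -9344 + 238/(-166) = -9344 - 1/166*238 = -9344 - 119/83 = -775671/83 ≈ -9345.4)
√(M + k) = √(-177460151/69250582 - 775671/83) = √(-53730397383055/5747798306) = I*√308831487059030362104830/5747798306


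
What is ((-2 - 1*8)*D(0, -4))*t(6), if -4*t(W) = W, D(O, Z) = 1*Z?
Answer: -60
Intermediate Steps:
D(O, Z) = Z
t(W) = -W/4
((-2 - 1*8)*D(0, -4))*t(6) = ((-2 - 1*8)*(-4))*(-¼*6) = ((-2 - 8)*(-4))*(-3/2) = -10*(-4)*(-3/2) = 40*(-3/2) = -60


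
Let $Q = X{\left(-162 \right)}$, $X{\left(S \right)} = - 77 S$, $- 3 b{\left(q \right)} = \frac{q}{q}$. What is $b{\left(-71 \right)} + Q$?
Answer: $\frac{37421}{3} \approx 12474.0$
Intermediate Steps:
$b{\left(q \right)} = - \frac{1}{3}$ ($b{\left(q \right)} = - \frac{q \frac{1}{q}}{3} = \left(- \frac{1}{3}\right) 1 = - \frac{1}{3}$)
$Q = 12474$ ($Q = \left(-77\right) \left(-162\right) = 12474$)
$b{\left(-71 \right)} + Q = - \frac{1}{3} + 12474 = \frac{37421}{3}$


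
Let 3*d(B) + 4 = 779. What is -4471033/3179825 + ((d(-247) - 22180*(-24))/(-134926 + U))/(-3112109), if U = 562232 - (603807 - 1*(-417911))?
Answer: -205062401314230277/145841617311417300 ≈ -1.4061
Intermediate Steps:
d(B) = 775/3 (d(B) = -4/3 + (⅓)*779 = -4/3 + 779/3 = 775/3)
U = -459486 (U = 562232 - (603807 + 417911) = 562232 - 1*1021718 = 562232 - 1021718 = -459486)
-4471033/3179825 + ((d(-247) - 22180*(-24))/(-134926 + U))/(-3112109) = -4471033/3179825 + ((775/3 - 22180*(-24))/(-134926 - 459486))/(-3112109) = -4471033*1/3179825 + ((775/3 + 532320)/(-594412))*(-1/3112109) = -4471033/3179825 + ((1597735/3)*(-1/594412))*(-1/3112109) = -4471033/3179825 - 1597735/1783236*(-1/3112109) = -4471033/3179825 + 1597735/5549624804724 = -205062401314230277/145841617311417300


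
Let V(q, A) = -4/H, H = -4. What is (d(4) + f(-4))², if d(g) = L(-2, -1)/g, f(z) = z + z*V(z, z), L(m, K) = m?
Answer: 289/4 ≈ 72.250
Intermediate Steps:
V(q, A) = 1 (V(q, A) = -4/(-4) = -4*(-¼) = 1)
f(z) = 2*z (f(z) = z + z*1 = z + z = 2*z)
d(g) = -2/g
(d(4) + f(-4))² = (-2/4 + 2*(-4))² = (-2*¼ - 8)² = (-½ - 8)² = (-17/2)² = 289/4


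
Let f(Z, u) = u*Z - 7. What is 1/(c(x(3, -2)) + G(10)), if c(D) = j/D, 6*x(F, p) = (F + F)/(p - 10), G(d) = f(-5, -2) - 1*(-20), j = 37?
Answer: -1/421 ≈ -0.0023753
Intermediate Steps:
f(Z, u) = -7 + Z*u (f(Z, u) = Z*u - 7 = -7 + Z*u)
G(d) = 23 (G(d) = (-7 - 5*(-2)) - 1*(-20) = (-7 + 10) + 20 = 3 + 20 = 23)
x(F, p) = F/(3*(-10 + p)) (x(F, p) = ((F + F)/(p - 10))/6 = ((2*F)/(-10 + p))/6 = (2*F/(-10 + p))/6 = F/(3*(-10 + p)))
c(D) = 37/D
1/(c(x(3, -2)) + G(10)) = 1/(37/(((⅓)*3/(-10 - 2))) + 23) = 1/(37/(((⅓)*3/(-12))) + 23) = 1/(37/(((⅓)*3*(-1/12))) + 23) = 1/(37/(-1/12) + 23) = 1/(37*(-12) + 23) = 1/(-444 + 23) = 1/(-421) = -1/421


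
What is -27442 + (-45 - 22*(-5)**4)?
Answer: -41237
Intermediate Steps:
-27442 + (-45 - 22*(-5)**4) = -27442 + (-45 - 22*625) = -27442 + (-45 - 13750) = -27442 - 13795 = -41237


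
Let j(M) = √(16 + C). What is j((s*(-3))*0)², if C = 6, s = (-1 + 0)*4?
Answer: 22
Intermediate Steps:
s = -4 (s = -1*4 = -4)
j(M) = √22 (j(M) = √(16 + 6) = √22)
j((s*(-3))*0)² = (√22)² = 22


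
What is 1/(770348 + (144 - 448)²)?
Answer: 1/862764 ≈ 1.1591e-6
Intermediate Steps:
1/(770348 + (144 - 448)²) = 1/(770348 + (-304)²) = 1/(770348 + 92416) = 1/862764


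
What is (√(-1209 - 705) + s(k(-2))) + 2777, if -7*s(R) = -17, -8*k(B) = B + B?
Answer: 19456/7 + I*√1914 ≈ 2779.4 + 43.749*I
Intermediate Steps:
k(B) = -B/4 (k(B) = -(B + B)/8 = -B/4)
s(R) = 17/7 (s(R) = -⅐*(-17) = 17/7)
(√(-1209 - 705) + s(k(-2))) + 2777 = (√(-1209 - 705) + 17/7) + 2777 = (√(-1914) + 17/7) + 2777 = (I*√1914 + 17/7) + 2777 = (17/7 + I*√1914) + 2777 = 19456/7 + I*√1914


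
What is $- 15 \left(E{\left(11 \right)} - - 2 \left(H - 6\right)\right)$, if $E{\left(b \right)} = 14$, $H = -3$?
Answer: $60$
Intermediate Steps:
$- 15 \left(E{\left(11 \right)} - - 2 \left(H - 6\right)\right) = - 15 \left(14 - - 2 \left(-3 - 6\right)\right) = - 15 \left(14 - \left(-2\right) \left(-9\right)\right) = - 15 \left(14 - 18\right) = \left(-15\right) \left(-4\right) = 60$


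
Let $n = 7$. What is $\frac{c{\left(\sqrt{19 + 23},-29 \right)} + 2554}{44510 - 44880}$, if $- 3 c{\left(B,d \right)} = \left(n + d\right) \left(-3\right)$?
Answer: $- \frac{1266}{185} \approx -6.8432$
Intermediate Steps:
$c{\left(B,d \right)} = 7 + d$ ($c{\left(B,d \right)} = - \frac{\left(7 + d\right) \left(-3\right)}{3} = - \frac{-21 - 3 d}{3} = 7 + d$)
$\frac{c{\left(\sqrt{19 + 23},-29 \right)} + 2554}{44510 - 44880} = \frac{\left(7 - 29\right) + 2554}{44510 - 44880} = \frac{-22 + 2554}{-370} = 2532 \left(- \frac{1}{370}\right) = - \frac{1266}{185}$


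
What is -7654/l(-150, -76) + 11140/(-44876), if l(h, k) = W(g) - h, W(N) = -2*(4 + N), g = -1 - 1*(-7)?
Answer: -3316626/56095 ≈ -59.125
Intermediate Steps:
g = 6 (g = -1 + 7 = 6)
W(N) = -8 - 2*N
l(h, k) = -20 - h (l(h, k) = (-8 - 2*6) - h = (-8 - 12) - h = -20 - h)
-7654/l(-150, -76) + 11140/(-44876) = -7654/(-20 - 1*(-150)) + 11140/(-44876) = -7654/(-20 + 150) + 11140*(-1/44876) = -7654/130 - 2785/11219 = -7654*1/130 - 2785/11219 = -3827/65 - 2785/11219 = -3316626/56095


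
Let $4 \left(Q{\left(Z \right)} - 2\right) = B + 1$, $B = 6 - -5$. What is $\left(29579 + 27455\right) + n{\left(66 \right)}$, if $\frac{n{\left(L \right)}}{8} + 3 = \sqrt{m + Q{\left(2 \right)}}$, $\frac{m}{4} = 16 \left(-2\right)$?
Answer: $57010 + 8 i \sqrt{123} \approx 57010.0 + 88.724 i$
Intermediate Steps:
$B = 11$ ($B = 6 + 5 = 11$)
$Q{\left(Z \right)} = 5$ ($Q{\left(Z \right)} = 2 + \frac{11 + 1}{4} = 2 + \frac{1}{4} \cdot 12 = 2 + 3 = 5$)
$m = -128$ ($m = 4 \cdot 16 \left(-2\right) = 4 \left(-32\right) = -128$)
$n{\left(L \right)} = -24 + 8 i \sqrt{123}$ ($n{\left(L \right)} = -24 + 8 \sqrt{-128 + 5} = -24 + 8 \sqrt{-123} = -24 + 8 i \sqrt{123}$)
$\left(29579 + 27455\right) + n{\left(66 \right)} = \left(29579 + 27455\right) - \left(24 - 8 i \sqrt{123}\right) = 57034 - \left(24 - 8 i \sqrt{123}\right) = 57010 + 8 i \sqrt{123}$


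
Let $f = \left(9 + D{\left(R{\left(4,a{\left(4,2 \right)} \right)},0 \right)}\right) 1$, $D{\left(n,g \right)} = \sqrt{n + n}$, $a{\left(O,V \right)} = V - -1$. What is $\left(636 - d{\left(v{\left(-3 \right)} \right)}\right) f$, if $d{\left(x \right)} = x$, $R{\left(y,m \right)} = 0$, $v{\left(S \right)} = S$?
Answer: $5751$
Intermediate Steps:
$a{\left(O,V \right)} = 1 + V$ ($a{\left(O,V \right)} = V + 1 = 1 + V$)
$D{\left(n,g \right)} = \sqrt{2} \sqrt{n}$ ($D{\left(n,g \right)} = \sqrt{2 n} = \sqrt{2} \sqrt{n}$)
$f = 9$ ($f = \left(9 + \sqrt{2} \sqrt{0}\right) 1 = \left(9 + \sqrt{2} \cdot 0\right) 1 = \left(9 + 0\right) 1 = 9 \cdot 1 = 9$)
$\left(636 - d{\left(v{\left(-3 \right)} \right)}\right) f = \left(636 - -3\right) 9 = \left(636 + 3\right) 9 = 639 \cdot 9 = 5751$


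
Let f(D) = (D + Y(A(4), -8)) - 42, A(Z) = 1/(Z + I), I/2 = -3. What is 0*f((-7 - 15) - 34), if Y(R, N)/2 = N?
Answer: 0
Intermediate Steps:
I = -6 (I = 2*(-3) = -6)
A(Z) = 1/(-6 + Z) (A(Z) = 1/(Z - 6) = 1/(-6 + Z))
Y(R, N) = 2*N
f(D) = -58 + D (f(D) = (D + 2*(-8)) - 42 = (D - 16) - 42 = (-16 + D) - 42 = -58 + D)
0*f((-7 - 15) - 34) = 0*(-58 + ((-7 - 15) - 34)) = 0*(-58 + (-22 - 34)) = 0*(-58 - 56) = 0*(-114) = 0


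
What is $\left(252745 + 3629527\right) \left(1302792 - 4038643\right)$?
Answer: $-10621317733472$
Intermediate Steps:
$\left(252745 + 3629527\right) \left(1302792 - 4038643\right) = 3882272 \left(-2735851\right) = -10621317733472$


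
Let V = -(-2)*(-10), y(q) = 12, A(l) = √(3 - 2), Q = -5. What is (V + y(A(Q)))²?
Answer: 64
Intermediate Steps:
A(l) = 1 (A(l) = √1 = 1)
V = -20 (V = -1*20 = -20)
(V + y(A(Q)))² = (-20 + 12)² = (-8)² = 64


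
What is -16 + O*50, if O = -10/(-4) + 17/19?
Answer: 2921/19 ≈ 153.74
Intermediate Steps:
O = 129/38 (O = -10*(-¼) + 17*(1/19) = 5/2 + 17/19 = 129/38 ≈ 3.3947)
-16 + O*50 = -16 + (129/38)*50 = -16 + 3225/19 = 2921/19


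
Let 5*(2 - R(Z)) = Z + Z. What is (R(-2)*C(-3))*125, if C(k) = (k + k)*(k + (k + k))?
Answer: 18900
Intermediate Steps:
C(k) = 6*k² (C(k) = (2*k)*(k + 2*k) = (2*k)*(3*k) = 6*k²)
R(Z) = 2 - 2*Z/5 (R(Z) = 2 - (Z + Z)/5 = 2 - 2*Z/5)
(R(-2)*C(-3))*125 = ((2 - ⅖*(-2))*(6*(-3)²))*125 = ((2 + ⅘)*(6*9))*125 = ((14/5)*54)*125 = (756/5)*125 = 18900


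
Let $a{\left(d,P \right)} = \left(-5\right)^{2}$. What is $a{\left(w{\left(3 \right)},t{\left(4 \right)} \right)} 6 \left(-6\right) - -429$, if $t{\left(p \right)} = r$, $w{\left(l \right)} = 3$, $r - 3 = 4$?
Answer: $-471$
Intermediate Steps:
$r = 7$ ($r = 3 + 4 = 7$)
$t{\left(p \right)} = 7$
$a{\left(d,P \right)} = 25$
$a{\left(w{\left(3 \right)},t{\left(4 \right)} \right)} 6 \left(-6\right) - -429 = 25 \cdot 6 \left(-6\right) - -429 = 150 \left(-6\right) + 429 = -900 + 429 = -471$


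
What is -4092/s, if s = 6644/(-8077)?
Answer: 751161/151 ≈ 4974.6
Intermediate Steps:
s = -6644/8077 (s = 6644*(-1/8077) = -6644/8077 ≈ -0.82258)
-4092/s = -4092/(-6644/8077) = -4092*(-8077/6644) = 751161/151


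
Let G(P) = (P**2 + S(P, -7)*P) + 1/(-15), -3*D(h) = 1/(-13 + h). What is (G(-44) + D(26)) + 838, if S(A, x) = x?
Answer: 200324/65 ≈ 3081.9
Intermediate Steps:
D(h) = -1/(3*(-13 + h))
G(P) = -1/15 + P**2 - 7*P (G(P) = (P**2 - 7*P) + 1/(-15) = (P**2 - 7*P) - 1/15 = -1/15 + P**2 - 7*P)
(G(-44) + D(26)) + 838 = ((-1/15 + (-44)**2 - 7*(-44)) - 1/(-39 + 3*26)) + 838 = ((-1/15 + 1936 + 308) - 1/(-39 + 78)) + 838 = (33659/15 - 1/39) + 838 = 145854/65 + 838 = 200324/65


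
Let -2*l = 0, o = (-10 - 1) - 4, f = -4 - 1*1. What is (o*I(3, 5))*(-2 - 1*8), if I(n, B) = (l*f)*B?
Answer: 0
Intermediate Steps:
f = -5 (f = -4 - 1 = -5)
o = -15 (o = -11 - 4 = -15)
l = 0 (l = -½*0 = 0)
I(n, B) = 0 (I(n, B) = (0*(-5))*B = 0*B = 0)
(o*I(3, 5))*(-2 - 1*8) = (-15*0)*(-2 - 1*8) = 0*(-2 - 8) = 0*(-10) = 0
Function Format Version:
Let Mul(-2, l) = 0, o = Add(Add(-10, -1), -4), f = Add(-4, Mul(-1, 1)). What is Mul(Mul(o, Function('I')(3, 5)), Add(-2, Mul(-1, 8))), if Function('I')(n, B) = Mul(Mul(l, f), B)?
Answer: 0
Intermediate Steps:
f = -5 (f = Add(-4, -1) = -5)
o = -15 (o = Add(-11, -4) = -15)
l = 0 (l = Mul(Rational(-1, 2), 0) = 0)
Function('I')(n, B) = 0 (Function('I')(n, B) = Mul(Mul(0, -5), B) = Mul(0, B) = 0)
Mul(Mul(o, Function('I')(3, 5)), Add(-2, Mul(-1, 8))) = Mul(Mul(-15, 0), Add(-2, Mul(-1, 8))) = Mul(0, Add(-2, -8)) = Mul(0, -10) = 0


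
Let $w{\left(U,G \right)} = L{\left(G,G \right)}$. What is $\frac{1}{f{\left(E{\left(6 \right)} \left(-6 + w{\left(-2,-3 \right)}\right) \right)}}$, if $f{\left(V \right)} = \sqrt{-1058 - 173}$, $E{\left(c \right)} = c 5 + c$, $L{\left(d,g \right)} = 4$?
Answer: $- \frac{i \sqrt{1231}}{1231} \approx - 0.028502 i$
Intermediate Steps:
$w{\left(U,G \right)} = 4$
$E{\left(c \right)} = 6 c$ ($E{\left(c \right)} = 5 c + c = 6 c$)
$f{\left(V \right)} = i \sqrt{1231}$ ($f{\left(V \right)} = \sqrt{-1231} = i \sqrt{1231}$)
$\frac{1}{f{\left(E{\left(6 \right)} \left(-6 + w{\left(-2,-3 \right)}\right) \right)}} = \frac{1}{i \sqrt{1231}} = - \frac{i \sqrt{1231}}{1231}$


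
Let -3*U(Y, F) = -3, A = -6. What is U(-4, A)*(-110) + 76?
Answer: -34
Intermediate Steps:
U(Y, F) = 1 (U(Y, F) = -⅓*(-3) = 1)
U(-4, A)*(-110) + 76 = 1*(-110) + 76 = -110 + 76 = -34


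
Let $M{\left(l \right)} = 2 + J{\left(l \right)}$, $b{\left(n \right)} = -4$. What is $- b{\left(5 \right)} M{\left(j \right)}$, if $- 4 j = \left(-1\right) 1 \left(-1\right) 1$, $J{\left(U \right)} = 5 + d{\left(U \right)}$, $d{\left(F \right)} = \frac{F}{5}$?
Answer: $\frac{139}{5} \approx 27.8$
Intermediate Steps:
$d{\left(F \right)} = \frac{F}{5}$ ($d{\left(F \right)} = F \frac{1}{5} = \frac{F}{5}$)
$J{\left(U \right)} = 5 + \frac{U}{5}$
$j = - \frac{1}{4}$ ($j = - \frac{\left(-1\right) 1 \left(-1\right) 1}{4} = - \frac{\left(-1\right) \left(-1\right) 1}{4} = - \frac{1 \cdot 1}{4} = \left(- \frac{1}{4}\right) 1 = - \frac{1}{4} \approx -0.25$)
$M{\left(l \right)} = 7 + \frac{l}{5}$ ($M{\left(l \right)} = 2 + \left(5 + \frac{l}{5}\right) = 7 + \frac{l}{5}$)
$- b{\left(5 \right)} M{\left(j \right)} = - \left(-4\right) \left(7 + \frac{1}{5} \left(- \frac{1}{4}\right)\right) = - \left(-4\right) \left(7 - \frac{1}{20}\right) = - \frac{\left(-4\right) 139}{20} = \left(-1\right) \left(- \frac{139}{5}\right) = \frac{139}{5}$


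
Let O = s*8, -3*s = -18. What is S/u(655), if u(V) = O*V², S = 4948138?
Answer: 2474069/10296600 ≈ 0.24028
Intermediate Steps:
s = 6 (s = -⅓*(-18) = 6)
O = 48 (O = 6*8 = 48)
u(V) = 48*V²
S/u(655) = 4948138/((48*655²)) = 4948138/((48*429025)) = 4948138/20593200 = 4948138*(1/20593200) = 2474069/10296600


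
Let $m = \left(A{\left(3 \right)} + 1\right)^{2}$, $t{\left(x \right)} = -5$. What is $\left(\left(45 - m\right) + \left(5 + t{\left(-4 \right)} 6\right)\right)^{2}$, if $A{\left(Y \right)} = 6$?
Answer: $841$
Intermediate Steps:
$m = 49$ ($m = \left(6 + 1\right)^{2} = 7^{2} = 49$)
$\left(\left(45 - m\right) + \left(5 + t{\left(-4 \right)} 6\right)\right)^{2} = \left(\left(45 - 49\right) + \left(5 - 30\right)\right)^{2} = \left(-4 - 25\right)^{2} = \left(-29\right)^{2} = 841$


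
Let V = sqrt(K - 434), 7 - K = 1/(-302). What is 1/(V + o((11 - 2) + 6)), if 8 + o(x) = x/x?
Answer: -2114/143751 - I*sqrt(38943806)/143751 ≈ -0.014706 - 0.043412*I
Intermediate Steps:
K = 2115/302 (K = 7 - 1/(-302) = 7 - 1*(-1/302) = 7 + 1/302 = 2115/302 ≈ 7.0033)
o(x) = -7 (o(x) = -8 + x/x = -8 + 1 = -7)
V = I*sqrt(38943806)/302 (V = sqrt(2115/302 - 434) = sqrt(-128953/302) = I*sqrt(38943806)/302 ≈ 20.664*I)
1/(V + o((11 - 2) + 6)) = 1/(I*sqrt(38943806)/302 - 7) = 1/(-7 + I*sqrt(38943806)/302)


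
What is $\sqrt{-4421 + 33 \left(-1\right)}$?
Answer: $i \sqrt{4454} \approx 66.738 i$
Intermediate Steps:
$\sqrt{-4421 + 33 \left(-1\right)} = \sqrt{-4421 - 33} = \sqrt{-4454} = i \sqrt{4454}$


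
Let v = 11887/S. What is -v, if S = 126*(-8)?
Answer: 11887/1008 ≈ 11.793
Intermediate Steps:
S = -1008
v = -11887/1008 (v = 11887/(-1008) = 11887*(-1/1008) = -11887/1008 ≈ -11.793)
-v = -1*(-11887/1008) = 11887/1008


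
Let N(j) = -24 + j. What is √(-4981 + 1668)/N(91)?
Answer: I*√3313/67 ≈ 0.85908*I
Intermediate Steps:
√(-4981 + 1668)/N(91) = √(-4981 + 1668)/(-24 + 91) = √(-3313)/67 = (I*√3313)*(1/67) = I*√3313/67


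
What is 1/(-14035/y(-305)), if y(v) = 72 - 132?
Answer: 12/2807 ≈ 0.0042750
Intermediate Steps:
y(v) = -60
1/(-14035/y(-305)) = 1/(-14035/(-60)) = 1/(-14035*(-1/60)) = 1/(2807/12) = 12/2807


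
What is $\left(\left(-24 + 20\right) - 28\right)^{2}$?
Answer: $1024$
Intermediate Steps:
$\left(\left(-24 + 20\right) - 28\right)^{2} = \left(-4 - 28\right)^{2} = \left(-32\right)^{2} = 1024$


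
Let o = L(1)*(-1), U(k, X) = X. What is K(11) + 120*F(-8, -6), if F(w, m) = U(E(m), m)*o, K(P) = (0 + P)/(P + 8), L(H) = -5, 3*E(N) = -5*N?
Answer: -68389/19 ≈ -3599.4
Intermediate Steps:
E(N) = -5*N/3 (E(N) = (-5*N)/3 = -5*N/3)
o = 5 (o = -5*(-1) = 5)
K(P) = P/(8 + P)
F(w, m) = 5*m (F(w, m) = m*5 = 5*m)
K(11) + 120*F(-8, -6) = 11/(8 + 11) + 120*(5*(-6)) = 11/19 + 120*(-30) = 11*(1/19) - 3600 = 11/19 - 3600 = -68389/19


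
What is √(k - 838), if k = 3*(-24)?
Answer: I*√910 ≈ 30.166*I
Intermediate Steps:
k = -72
√(k - 838) = √(-72 - 838) = √(-910) = I*√910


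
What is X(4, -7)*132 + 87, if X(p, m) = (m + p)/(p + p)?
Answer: 75/2 ≈ 37.500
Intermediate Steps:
X(p, m) = (m + p)/(2*p) (X(p, m) = (m + p)/((2*p)) = (m + p)*(1/(2*p)) = (m + p)/(2*p))
X(4, -7)*132 + 87 = ((1/2)*(-7 + 4)/4)*132 + 87 = ((1/2)*(1/4)*(-3))*132 + 87 = -3/8*132 + 87 = -99/2 + 87 = 75/2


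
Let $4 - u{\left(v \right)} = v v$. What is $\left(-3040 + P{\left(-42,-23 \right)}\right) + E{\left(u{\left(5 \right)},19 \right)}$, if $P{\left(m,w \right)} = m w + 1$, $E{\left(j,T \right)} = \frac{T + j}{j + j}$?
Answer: $- \frac{43532}{21} \approx -2073.0$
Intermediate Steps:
$u{\left(v \right)} = 4 - v^{2}$ ($u{\left(v \right)} = 4 - v v = 4 - v^{2}$)
$E{\left(j,T \right)} = \frac{T + j}{2 j}$
$P{\left(m,w \right)} = 1 + m w$
$\left(-3040 + P{\left(-42,-23 \right)}\right) + E{\left(u{\left(5 \right)},19 \right)} = \left(-3040 + \left(1 - -966\right)\right) + \frac{19 + \left(4 - 5^{2}\right)}{2 \left(4 - 5^{2}\right)} = \left(-3040 + \left(1 + 966\right)\right) + \frac{19 + \left(4 - 25\right)}{2 \left(4 - 25\right)} = \left(-3040 + 967\right) + \frac{19 + \left(4 - 25\right)}{2 \left(4 - 25\right)} = -2073 + \frac{19 - 21}{2 \left(-21\right)} = -2073 + \frac{1}{2} \left(- \frac{1}{21}\right) \left(-2\right) = -2073 + \frac{1}{21} = - \frac{43532}{21}$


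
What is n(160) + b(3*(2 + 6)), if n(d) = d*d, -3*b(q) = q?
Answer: 25592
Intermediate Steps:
b(q) = -q/3
n(d) = d²
n(160) + b(3*(2 + 6)) = 160² - (2 + 6) = 25600 - 8 = 25592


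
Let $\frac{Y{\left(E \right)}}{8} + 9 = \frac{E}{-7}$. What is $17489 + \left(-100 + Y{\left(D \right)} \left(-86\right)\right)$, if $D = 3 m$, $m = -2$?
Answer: $\frac{160939}{7} \approx 22991.0$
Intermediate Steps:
$D = -6$ ($D = 3 \left(-2\right) = -6$)
$Y{\left(E \right)} = -72 - \frac{8 E}{7}$ ($Y{\left(E \right)} = -72 + 8 \frac{E}{-7} = -72 + 8 E \left(- \frac{1}{7}\right) = -72 + 8 \left(- \frac{E}{7}\right) = -72 - \frac{8 E}{7}$)
$17489 + \left(-100 + Y{\left(D \right)} \left(-86\right)\right) = 17489 - \left(100 - \left(-72 - - \frac{48}{7}\right) \left(-86\right)\right) = 17489 - \left(100 - \left(-72 + \frac{48}{7}\right) \left(-86\right)\right) = 17489 - - \frac{38516}{7} = 17489 + \left(-100 + \frac{39216}{7}\right) = 17489 + \frac{38516}{7} = \frac{160939}{7}$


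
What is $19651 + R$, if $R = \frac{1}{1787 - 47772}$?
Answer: $\frac{903651234}{45985} \approx 19651.0$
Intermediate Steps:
$R = - \frac{1}{45985}$ ($R = \frac{1}{-45985} = - \frac{1}{45985} \approx -2.1746 \cdot 10^{-5}$)
$19651 + R = 19651 - \frac{1}{45985} = \frac{903651234}{45985}$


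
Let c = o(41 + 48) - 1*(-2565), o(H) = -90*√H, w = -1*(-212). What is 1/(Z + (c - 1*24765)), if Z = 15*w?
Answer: -317/6017325 + √89/4011550 ≈ -5.0329e-5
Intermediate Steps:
w = 212
c = 2565 - 90*√89 (c = -90*√(41 + 48) - 1*(-2565) = -90*√89 + 2565 = 2565 - 90*√89 ≈ 1715.9)
Z = 3180 (Z = 15*212 = 3180)
1/(Z + (c - 1*24765)) = 1/(3180 + ((2565 - 90*√89) - 1*24765)) = 1/(3180 + ((2565 - 90*√89) - 24765)) = 1/(3180 + (-22200 - 90*√89)) = 1/(-19020 - 90*√89)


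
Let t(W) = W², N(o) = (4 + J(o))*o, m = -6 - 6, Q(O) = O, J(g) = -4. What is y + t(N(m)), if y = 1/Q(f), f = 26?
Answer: 1/26 ≈ 0.038462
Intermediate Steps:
m = -12
N(o) = 0 (N(o) = (4 - 4)*o = 0*o = 0)
y = 1/26 ≈ 0.038462
y + t(N(m)) = 1/26 + 0² = 1/26 + 0 = 1/26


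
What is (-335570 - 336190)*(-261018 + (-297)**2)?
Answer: 116086173840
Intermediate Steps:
(-335570 - 336190)*(-261018 + (-297)**2) = -671760*(-261018 + 88209) = -671760*(-172809) = 116086173840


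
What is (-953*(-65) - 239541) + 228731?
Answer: 51135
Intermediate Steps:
(-953*(-65) - 239541) + 228731 = (61945 - 239541) + 228731 = -177596 + 228731 = 51135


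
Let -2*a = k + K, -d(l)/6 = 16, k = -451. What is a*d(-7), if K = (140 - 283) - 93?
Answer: -32976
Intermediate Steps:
d(l) = -96 (d(l) = -6*16 = -96)
K = -236 (K = -143 - 93 = -236)
a = 687/2 (a = -(-451 - 236)/2 = -1/2*(-687) = 687/2 ≈ 343.50)
a*d(-7) = (687/2)*(-96) = -32976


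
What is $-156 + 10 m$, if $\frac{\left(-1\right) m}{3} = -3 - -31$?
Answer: $-996$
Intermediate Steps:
$m = -84$ ($m = - 3 \left(-3 - -31\right) = - 3 \left(-3 + 31\right) = \left(-3\right) 28 = -84$)
$-156 + 10 m = -156 + 10 \left(-84\right) = -156 - 840 = -996$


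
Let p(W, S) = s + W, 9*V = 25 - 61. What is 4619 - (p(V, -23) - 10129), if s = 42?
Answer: 14710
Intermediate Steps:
V = -4 (V = (25 - 61)/9 = (⅑)*(-36) = -4)
p(W, S) = 42 + W
4619 - (p(V, -23) - 10129) = 4619 - ((42 - 4) - 10129) = 4619 - (38 - 10129) = 4619 - 1*(-10091) = 4619 + 10091 = 14710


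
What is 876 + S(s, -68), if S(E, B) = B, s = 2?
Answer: 808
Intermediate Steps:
876 + S(s, -68) = 876 - 68 = 808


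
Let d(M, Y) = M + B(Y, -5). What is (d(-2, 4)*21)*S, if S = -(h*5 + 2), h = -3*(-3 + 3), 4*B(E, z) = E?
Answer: 42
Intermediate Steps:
B(E, z) = E/4
h = 0 (h = -3*0 = 0)
d(M, Y) = M + Y/4
S = -2 (S = -(0*5 + 2) = -(0 + 2) = -1*2 = -2)
(d(-2, 4)*21)*S = ((-2 + (1/4)*4)*21)*(-2) = ((-2 + 1)*21)*(-2) = -1*21*(-2) = -21*(-2) = 42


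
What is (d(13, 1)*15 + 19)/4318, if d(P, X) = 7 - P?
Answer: -71/4318 ≈ -0.016443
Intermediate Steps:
(d(13, 1)*15 + 19)/4318 = ((7 - 1*13)*15 + 19)/4318 = ((7 - 13)*15 + 19)*(1/4318) = (-6*15 + 19)*(1/4318) = (-90 + 19)*(1/4318) = -71*1/4318 = -71/4318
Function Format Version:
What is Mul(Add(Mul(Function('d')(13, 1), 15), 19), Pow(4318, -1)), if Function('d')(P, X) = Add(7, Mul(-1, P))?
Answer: Rational(-71, 4318) ≈ -0.016443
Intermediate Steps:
Mul(Add(Mul(Function('d')(13, 1), 15), 19), Pow(4318, -1)) = Mul(Add(Mul(Add(7, Mul(-1, 13)), 15), 19), Pow(4318, -1)) = Mul(Add(Mul(Add(7, -13), 15), 19), Rational(1, 4318)) = Mul(Add(Mul(-6, 15), 19), Rational(1, 4318)) = Mul(Add(-90, 19), Rational(1, 4318)) = Mul(-71, Rational(1, 4318)) = Rational(-71, 4318)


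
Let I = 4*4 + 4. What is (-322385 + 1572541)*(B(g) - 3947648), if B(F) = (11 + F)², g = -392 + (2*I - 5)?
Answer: -4785512157392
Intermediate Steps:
I = 20 (I = 16 + 4 = 20)
g = -357 (g = -392 + (2*20 - 5) = -392 + (40 - 5) = -392 + 35 = -357)
(-322385 + 1572541)*(B(g) - 3947648) = (-322385 + 1572541)*((11 - 357)² - 3947648) = 1250156*((-346)² - 3947648) = 1250156*(119716 - 3947648) = 1250156*(-3827932) = -4785512157392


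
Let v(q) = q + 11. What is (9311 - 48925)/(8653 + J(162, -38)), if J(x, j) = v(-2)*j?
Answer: -39614/8311 ≈ -4.7665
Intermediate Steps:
v(q) = 11 + q
J(x, j) = 9*j (J(x, j) = (11 - 2)*j = 9*j)
(9311 - 48925)/(8653 + J(162, -38)) = (9311 - 48925)/(8653 + 9*(-38)) = -39614/(8653 - 342) = -39614/8311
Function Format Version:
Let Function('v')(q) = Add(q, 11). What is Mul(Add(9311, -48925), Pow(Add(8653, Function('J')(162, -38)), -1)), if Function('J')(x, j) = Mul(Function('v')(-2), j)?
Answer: Rational(-39614, 8311) ≈ -4.7665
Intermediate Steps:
Function('v')(q) = Add(11, q)
Function('J')(x, j) = Mul(9, j) (Function('J')(x, j) = Mul(Add(11, -2), j) = Mul(9, j))
Mul(Add(9311, -48925), Pow(Add(8653, Function('J')(162, -38)), -1)) = Mul(Add(9311, -48925), Pow(Add(8653, Mul(9, -38)), -1)) = Mul(-39614, Pow(Add(8653, -342), -1)) = Mul(-39614, Pow(8311, -1)) = Mul(-39614, Rational(1, 8311)) = Rational(-39614, 8311)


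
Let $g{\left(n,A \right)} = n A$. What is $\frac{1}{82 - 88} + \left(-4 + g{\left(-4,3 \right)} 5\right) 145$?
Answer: $- \frac{55681}{6} \approx -9280.2$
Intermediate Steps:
$g{\left(n,A \right)} = A n$
$\frac{1}{82 - 88} + \left(-4 + g{\left(-4,3 \right)} 5\right) 145 = \frac{1}{82 - 88} + \left(-4 + 3 \left(-4\right) 5\right) 145 = \frac{1}{-6} + \left(-4 - 60\right) 145 = - \frac{1}{6} + \left(-4 - 60\right) 145 = - \frac{1}{6} - 9280 = - \frac{55681}{6}$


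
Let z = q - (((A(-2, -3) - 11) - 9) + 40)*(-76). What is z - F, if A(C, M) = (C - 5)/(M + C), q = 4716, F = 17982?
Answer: -58198/5 ≈ -11640.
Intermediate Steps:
A(C, M) = (-5 + C)/(C + M)
z = 31712/5 (z = 4716 - ((((-5 - 2)/(-2 - 3) - 11) - 9) + 40)*(-76) = 4716 - (((-7/(-5) - 11) - 9) + 40)*(-76) = 4716 - (((-1/5*(-7) - 11) - 9) + 40)*(-76) = 4716 - (((7/5 - 11) - 9) + 40)*(-76) = 4716 - ((-48/5 - 9) + 40)*(-76) = 4716 - (-93/5 + 40)*(-76) = 4716 - 107*(-76)/5 = 4716 - 1*(-8132/5) = 4716 + 8132/5 = 31712/5 ≈ 6342.4)
z - F = 31712/5 - 1*17982 = 31712/5 - 17982 = -58198/5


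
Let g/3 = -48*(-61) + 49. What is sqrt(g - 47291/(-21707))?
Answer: 2*sqrt(21475810261)/3101 ≈ 94.516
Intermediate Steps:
g = 8931 (g = 3*(-48*(-61) + 49) = 3*(2928 + 49) = 3*2977 = 8931)
sqrt(g - 47291/(-21707)) = sqrt(8931 - 47291/(-21707)) = sqrt(8931 - 47291*(-1/21707)) = sqrt(8931 + 47291/21707) = sqrt(193912508/21707) = 2*sqrt(21475810261)/3101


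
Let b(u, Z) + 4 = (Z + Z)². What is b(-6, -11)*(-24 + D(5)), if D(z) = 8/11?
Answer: -122880/11 ≈ -11171.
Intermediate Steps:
b(u, Z) = -4 + 4*Z² (b(u, Z) = -4 + (Z + Z)² = -4 + (2*Z)² = -4 + 4*Z²)
D(z) = 8/11 (D(z) = 8*(1/11) = 8/11)
b(-6, -11)*(-24 + D(5)) = (-4 + 4*(-11)²)*(-24 + 8/11) = (-4 + 4*121)*(-256/11) = (-4 + 484)*(-256/11) = 480*(-256/11) = -122880/11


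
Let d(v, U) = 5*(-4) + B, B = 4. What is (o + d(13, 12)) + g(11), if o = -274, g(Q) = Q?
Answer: -279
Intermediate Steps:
d(v, U) = -16 (d(v, U) = 5*(-4) + 4 = -20 + 4 = -16)
(o + d(13, 12)) + g(11) = (-274 - 16) + 11 = -290 + 11 = -279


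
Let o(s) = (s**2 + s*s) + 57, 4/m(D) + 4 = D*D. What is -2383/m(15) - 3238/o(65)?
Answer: -4480164953/34028 ≈ -1.3166e+5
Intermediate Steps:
m(D) = 4/(-4 + D**2) (m(D) = 4/(-4 + D*D) = 4/(-4 + D**2))
o(s) = 57 + 2*s**2 (o(s) = (s**2 + s**2) + 57 = 2*s**2 + 57 = 57 + 2*s**2)
-2383/m(15) - 3238/o(65) = -2383/(4/(-4 + 15**2)) - 3238/(57 + 2*65**2) = -2383/(4/(-4 + 225)) - 3238/(57 + 2*4225) = -2383/(4/221) - 3238/(57 + 8450) = -2383/(4*(1/221)) - 3238/8507 = -2383/4/221 - 3238*1/8507 = -2383*221/4 - 3238/8507 = -526643/4 - 3238/8507 = -4480164953/34028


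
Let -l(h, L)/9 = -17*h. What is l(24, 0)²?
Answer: 13483584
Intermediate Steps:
l(h, L) = 153*h (l(h, L) = -(-153)*h = 153*h)
l(24, 0)² = (153*24)² = 3672² = 13483584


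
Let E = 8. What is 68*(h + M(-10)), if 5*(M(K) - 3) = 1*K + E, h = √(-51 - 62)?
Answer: 884/5 + 68*I*√113 ≈ 176.8 + 722.85*I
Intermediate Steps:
h = I*√113 (h = √(-113) = I*√113 ≈ 10.63*I)
M(K) = 23/5 + K/5 (M(K) = 3 + (1*K + 8)/5 = 3 + (K + 8)/5 = 3 + (8 + K)/5 = 3 + (8/5 + K/5) = 23/5 + K/5)
68*(h + M(-10)) = 68*(I*√113 + (23/5 + (⅕)*(-10))) = 68*(I*√113 + (23/5 - 2)) = 68*(I*√113 + 13/5) = 68*(13/5 + I*√113) = 884/5 + 68*I*√113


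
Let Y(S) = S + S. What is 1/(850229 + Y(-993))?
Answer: 1/848243 ≈ 1.1789e-6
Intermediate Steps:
Y(S) = 2*S
1/(850229 + Y(-993)) = 1/(850229 + 2*(-993)) = 1/(850229 - 1986) = 1/848243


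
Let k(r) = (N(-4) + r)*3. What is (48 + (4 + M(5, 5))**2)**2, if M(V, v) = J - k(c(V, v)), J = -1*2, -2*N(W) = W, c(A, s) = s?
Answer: 167281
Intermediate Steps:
N(W) = -W/2
J = -2
k(r) = 6 + 3*r (k(r) = (-1/2*(-4) + r)*3 = (2 + r)*3 = 6 + 3*r)
M(V, v) = -8 - 3*v (M(V, v) = -2 - (6 + 3*v) = -2 + (-6 - 3*v) = -8 - 3*v)
(48 + (4 + M(5, 5))**2)**2 = (48 + (4 + (-8 - 3*5))**2)**2 = (48 + (4 + (-8 - 15))**2)**2 = (48 + (4 - 23)**2)**2 = (48 + (-19)**2)**2 = (48 + 361)**2 = 409**2 = 167281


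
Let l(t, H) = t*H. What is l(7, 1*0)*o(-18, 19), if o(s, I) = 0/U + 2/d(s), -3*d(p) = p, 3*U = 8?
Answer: 0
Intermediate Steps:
U = 8/3 (U = (⅓)*8 = 8/3 ≈ 2.6667)
d(p) = -p/3
o(s, I) = -6/s (o(s, I) = 0/(8/3) + 2/((-s/3)) = 0*(3/8) + 2*(-3/s) = 0 - 6/s = -6/s)
l(t, H) = H*t
l(7, 1*0)*o(-18, 19) = ((1*0)*7)*(-6/(-18)) = (0*7)*(-6*(-1/18)) = 0*(⅓) = 0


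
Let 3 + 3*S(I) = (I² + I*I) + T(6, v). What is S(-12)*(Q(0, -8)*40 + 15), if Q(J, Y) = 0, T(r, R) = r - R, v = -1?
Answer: 1460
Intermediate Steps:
S(I) = 4/3 + 2*I²/3 (S(I) = -1 + ((I² + I*I) + (6 - 1*(-1)))/3 = -1 + ((I² + I²) + (6 + 1))/3 = -1 + (2*I² + 7)/3 = -1 + (7 + 2*I²)/3 = -1 + (7/3 + 2*I²/3) = 4/3 + 2*I²/3)
S(-12)*(Q(0, -8)*40 + 15) = (4/3 + (⅔)*(-12)²)*(0*40 + 15) = (4/3 + (⅔)*144)*(0 + 15) = (4/3 + 96)*15 = (292/3)*15 = 1460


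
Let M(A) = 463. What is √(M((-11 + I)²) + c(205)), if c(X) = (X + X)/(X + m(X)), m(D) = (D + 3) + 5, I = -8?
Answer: 2*√5066787/209 ≈ 21.540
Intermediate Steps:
m(D) = 8 + D (m(D) = (3 + D) + 5 = 8 + D)
c(X) = 2*X/(8 + 2*X) (c(X) = (X + X)/(X + (8 + X)) = (2*X)/(8 + 2*X) = 2*X/(8 + 2*X))
√(M((-11 + I)²) + c(205)) = √(463 + 205/(4 + 205)) = √(463 + 205/209) = √(96972/209) = 2*√5066787/209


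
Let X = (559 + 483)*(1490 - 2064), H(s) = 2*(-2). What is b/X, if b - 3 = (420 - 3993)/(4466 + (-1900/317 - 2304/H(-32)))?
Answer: -1218867/318275994904 ≈ -3.8296e-6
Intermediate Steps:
H(s) = -4
X = -598108 (X = 1042*(-574) = -598108)
b = 1218867/532138 (b = 3 + (420 - 3993)/(4466 + (-1900/317 - 2304/(-4))) = 3 - 3573/(4466 + (-1900*1/317 - 2304*(-¼))) = 3 - 3573/(4466 + (-1900/317 + 576)) = 3 - 3573/(4466 + 180692/317) = 3 - 3573/1596414/317 = 3 - 3573*317/1596414 = 3 - 377547/532138 = 1218867/532138 ≈ 2.2905)
b/X = (1218867/532138)/(-598108) = (1218867/532138)*(-1/598108) = -1218867/318275994904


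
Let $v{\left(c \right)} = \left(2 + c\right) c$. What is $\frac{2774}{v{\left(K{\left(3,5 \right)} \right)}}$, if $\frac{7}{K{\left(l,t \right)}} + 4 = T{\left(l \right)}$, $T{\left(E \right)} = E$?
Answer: $\frac{2774}{35} \approx 79.257$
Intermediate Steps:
$K{\left(l,t \right)} = \frac{7}{-4 + l}$
$v{\left(c \right)} = c \left(2 + c\right)$
$\frac{2774}{v{\left(K{\left(3,5 \right)} \right)}} = \frac{2774}{\frac{7}{-4 + 3} \left(2 + \frac{7}{-4 + 3}\right)} = \frac{2774}{\frac{7}{-1} \left(2 + \frac{7}{-1}\right)} = \frac{2774}{7 \left(-1\right) \left(2 + 7 \left(-1\right)\right)} = \frac{2774}{\left(-7\right) \left(2 - 7\right)} = \frac{2774}{\left(-7\right) \left(-5\right)} = \frac{2774}{35}$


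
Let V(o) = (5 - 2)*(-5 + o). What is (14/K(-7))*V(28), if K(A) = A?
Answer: -138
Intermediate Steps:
V(o) = -15 + 3*o (V(o) = 3*(-5 + o) = -15 + 3*o)
(14/K(-7))*V(28) = (14/(-7))*(-15 + 3*28) = (14*(-⅐))*(-15 + 84) = -2*69 = -138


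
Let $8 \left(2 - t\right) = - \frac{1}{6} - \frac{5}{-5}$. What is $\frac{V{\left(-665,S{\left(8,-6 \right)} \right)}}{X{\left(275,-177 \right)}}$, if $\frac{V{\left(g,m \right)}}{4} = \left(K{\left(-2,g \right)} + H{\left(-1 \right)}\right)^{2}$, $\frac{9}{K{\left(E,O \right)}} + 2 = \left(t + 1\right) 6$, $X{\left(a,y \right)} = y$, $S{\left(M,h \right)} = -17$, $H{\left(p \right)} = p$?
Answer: $- \frac{1156}{297537} \approx -0.0038852$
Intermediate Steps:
$t = \frac{91}{48}$ ($t = 2 - \frac{- \frac{1}{6} - \frac{5}{-5}}{8} = 2 - \frac{\left(-1\right) \frac{1}{6} - -1}{8} = 2 - \frac{- \frac{1}{6} + 1}{8} = 2 - \frac{5}{48} = \frac{91}{48} \approx 1.8958$)
$K{\left(E,O \right)} = \frac{24}{41}$ ($K{\left(E,O \right)} = \frac{9}{-2 + \left(\frac{91}{48} + 1\right) 6} = \frac{9}{-2 + \frac{139}{48} \cdot 6} = \frac{9}{-2 + \frac{139}{8}} = \frac{9}{\frac{123}{8}} = 9 \cdot \frac{8}{123} = \frac{24}{41}$)
$V{\left(g,m \right)} = \frac{1156}{1681}$ ($V{\left(g,m \right)} = 4 \left(\frac{24}{41} - 1\right)^{2} = 4 \left(- \frac{17}{41}\right)^{2} = 4 \cdot \frac{289}{1681} = \frac{1156}{1681}$)
$\frac{V{\left(-665,S{\left(8,-6 \right)} \right)}}{X{\left(275,-177 \right)}} = \frac{1156}{1681 \left(-177\right)} = \frac{1156}{1681} \left(- \frac{1}{177}\right) = - \frac{1156}{297537}$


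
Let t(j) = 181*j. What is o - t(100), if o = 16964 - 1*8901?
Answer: -10037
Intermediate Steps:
o = 8063 (o = 16964 - 8901 = 8063)
o - t(100) = 8063 - 181*100 = 8063 - 1*18100 = 8063 - 18100 = -10037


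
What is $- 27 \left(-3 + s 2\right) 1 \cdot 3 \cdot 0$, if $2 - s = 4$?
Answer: $0$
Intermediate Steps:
$s = -2$ ($s = 2 - 4 = -2$)
$- 27 \left(-3 + s 2\right) 1 \cdot 3 \cdot 0 = - 27 \left(-3 - 4\right) 1 \cdot 3 \cdot 0 = - 27 \left(-3 - 4\right) 3 \cdot 0 = \left(-27\right) \left(-7\right) 0 = 189 \cdot 0 = 0$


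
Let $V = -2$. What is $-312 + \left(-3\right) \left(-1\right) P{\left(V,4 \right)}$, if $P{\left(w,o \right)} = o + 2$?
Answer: $-294$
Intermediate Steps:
$P{\left(w,o \right)} = 2 + o$
$-312 + \left(-3\right) \left(-1\right) P{\left(V,4 \right)} = -312 + \left(-3\right) \left(-1\right) \left(2 + 4\right) = -312 + 3 \cdot 6 = -312 + 18 = -294$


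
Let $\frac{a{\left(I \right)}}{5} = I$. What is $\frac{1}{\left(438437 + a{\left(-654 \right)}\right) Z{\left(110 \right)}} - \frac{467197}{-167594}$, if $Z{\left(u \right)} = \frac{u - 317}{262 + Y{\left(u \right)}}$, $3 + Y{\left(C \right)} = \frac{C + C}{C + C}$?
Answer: $\frac{42084860823653}{15096795286986} \approx 2.7877$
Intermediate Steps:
$Y{\left(C \right)} = -2$ ($Y{\left(C \right)} = -3 + \frac{C + C}{C + C} = -3 + \frac{2 C}{2 C} = -3 + 2 C \frac{1}{2 C} = -3 + 1 = -2$)
$Z{\left(u \right)} = - \frac{317}{260} + \frac{u}{260}$ ($Z{\left(u \right)} = \frac{u - 317}{262 - 2} = \frac{-317 + u}{260} = \left(-317 + u\right) \frac{1}{260} = - \frac{317}{260} + \frac{u}{260}$)
$a{\left(I \right)} = 5 I$
$\frac{1}{\left(438437 + a{\left(-654 \right)}\right) Z{\left(110 \right)}} - \frac{467197}{-167594} = \frac{1}{\left(438437 + 5 \left(-654\right)\right) \left(- \frac{317}{260} + \frac{1}{260} \cdot 110\right)} - \frac{467197}{-167594} = \frac{1}{\left(438437 - 3270\right) \left(- \frac{317}{260} + \frac{11}{26}\right)} - - \frac{467197}{167594} = \frac{1}{435167 \left(- \frac{207}{260}\right)} + \frac{467197}{167594} = \frac{1}{435167} \left(- \frac{260}{207}\right) + \frac{467197}{167594} = - \frac{260}{90079569} + \frac{467197}{167594} = \frac{42084860823653}{15096795286986}$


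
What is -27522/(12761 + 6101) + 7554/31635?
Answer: -121362487/99449895 ≈ -1.2203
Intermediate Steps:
-27522/(12761 + 6101) + 7554/31635 = -27522/18862 + 7554*(1/31635) = -27522*1/18862 + 2518/10545 = -13761/9431 + 2518/10545 = -121362487/99449895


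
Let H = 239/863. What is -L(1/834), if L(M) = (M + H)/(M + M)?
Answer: -200189/1726 ≈ -115.98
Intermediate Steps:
H = 239/863 (H = 239*(1/863) = 239/863 ≈ 0.27694)
L(M) = (239/863 + M)/(2*M) (L(M) = (M + 239/863)/(M + M) = (239/863 + M)/((2*M)) = (239/863 + M)*(1/(2*M)) = (239/863 + M)/(2*M))
-L(1/834) = -(239 + 863/834)/(1726*(1/834)) = -(239 + 863*(1/834))/(1726*1/834) = -834*(239 + 863/834)/1726 = -834*200189/(1726*834) = -1*200189/1726 = -200189/1726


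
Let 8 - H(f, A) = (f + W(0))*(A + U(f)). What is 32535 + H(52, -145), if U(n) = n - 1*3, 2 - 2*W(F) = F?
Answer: 37631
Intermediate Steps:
W(F) = 1 - F/2
U(n) = -3 + n (U(n) = n - 3 = -3 + n)
H(f, A) = 8 - (1 + f)*(-3 + A + f) (H(f, A) = 8 - (f + (1 - ½*0))*(A + (-3 + f)) = 8 - (f + (1 + 0))*(-3 + A + f) = 8 - (f + 1)*(-3 + A + f) = 8 - (1 + f)*(-3 + A + f))
32535 + H(52, -145) = 32535 + (11 - 1*(-145) - 1*52 - 1*(-145)*52 - 1*52*(-3 + 52)) = 32535 + (11 + 145 - 52 + 7540 - 1*52*49) = 32535 + (11 + 145 - 52 + 7540 - 2548) = 32535 + 5096 = 37631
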